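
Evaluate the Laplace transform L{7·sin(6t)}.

L{sin(ωt)} = ω/(s² + ω²), so L{sin(6t)} = 6/(s² + 36). Then L{7·sin(6t)} = 7·6/(s² + 36) = 42/(s² + 36)

Final answer: 42/(s² + 36)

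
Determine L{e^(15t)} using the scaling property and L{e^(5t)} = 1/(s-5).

Using L{f(at)} = (1/a)F(s/a) with a=3 and f(t) = e^(5t): L{e^(15t)} = (1/3) · 1/((s/3)-5) = (1/3) · 3/(s-15) = 1/(s-15)

Final answer: 1/(s-15)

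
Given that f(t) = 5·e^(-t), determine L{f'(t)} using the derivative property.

f(0) = 5, F(s) = 5/(s+1). L{f'(t)} = s·F(s) - f(0) = 5s/(s+1) - 5 = (5s - 5(s+1))/(s+1) = -5/(s+1)

Final answer: -5/(s+1)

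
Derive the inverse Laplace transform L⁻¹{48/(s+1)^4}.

L⁻¹{n!/(s-a)^(n+1)} = t^n·e^(at) with n=3, a=-1. So L⁻¹{6/(s+1)^4} = t^3·e^(-t), and L⁻¹{48/(s+1)^4} = (48/6)·t^3·e^(-t) = 8·t^3·e^(-t)

Final answer: 8·t^3·e^(-t)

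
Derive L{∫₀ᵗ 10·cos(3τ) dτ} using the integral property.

L{∫₀ᵗ f(τ)dτ} = F(s)/s with F(s) = 10s/(s² + 9), so the result is (10s/(s² + 9))/s = 10/(s² + 9)

Final answer: 10/(s² + 9)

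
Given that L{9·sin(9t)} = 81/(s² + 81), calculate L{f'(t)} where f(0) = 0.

L{f'(t)} = s·F(s) - f(0) = s·81/(s² + 81) - 0 = 81s/(s² + 81)

Final answer: 81s/(s² + 81)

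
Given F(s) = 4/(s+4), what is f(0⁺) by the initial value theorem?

f(0⁺) = lim_{s→∞} s·4/(s+4) = lim_{s→∞} 4s/(s+4) = 4

Final answer: 4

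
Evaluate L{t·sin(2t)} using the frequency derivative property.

L{sin(2t)} = 2/(s² + 4). By L{t·f(t)} = -F'(s): -d/ds[2/(s² + 4)] = -(2)·(-2s)/(s² + 4)² = 4s/(s² + 4)²

Final answer: 4s/(s² + 4)²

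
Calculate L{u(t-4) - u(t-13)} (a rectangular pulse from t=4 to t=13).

L{u(t-a)} = e^(-as)/s. L{u(t-4) - u(t-13)} = (e^(-4s) - e^(-13s))/s

Final answer: (e^(-4s) - e^(-13s))/s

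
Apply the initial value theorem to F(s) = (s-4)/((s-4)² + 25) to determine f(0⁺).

f(0⁺) = lim_{s→∞} sF(s) = lim_{s→∞} s(s-4)/((s-4)² + 25) = 1

Final answer: 1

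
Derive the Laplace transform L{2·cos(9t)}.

L{cos(ωt)} = s/(s² + ω²), so L{cos(9t)} = s/(s² + 81). Then L{2·cos(9t)} = 2·s/(s² + 81) = 2s/(s² + 81)

Final answer: 2s/(s² + 81)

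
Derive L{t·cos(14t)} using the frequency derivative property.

L{cos(14t)} = s/(s² + 196). Derivative: d/ds[s/(s² + 196)] = [(s² + 196) - s·2s]/(s² + 196)² = (196 - s²)/(s² + 196)². So L{t·cos(14t)} = -F'(s) = (s² - 196)/(s² + 196)²

Final answer: (s² - 196)/(s² + 196)²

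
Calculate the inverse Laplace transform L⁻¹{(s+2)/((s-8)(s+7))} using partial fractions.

Using partial fractions, f(t) = (10e^(8t) + 5e^(-7t))/15

Final answer: (10e^(8t) + 5e^(-7t))/15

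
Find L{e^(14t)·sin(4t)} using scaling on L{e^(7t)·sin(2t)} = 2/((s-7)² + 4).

Scaling with a=2: L{e^(14t)·sin(4t)} = (1/2) · 2/((s/2-7)² + 4). Simplifying: 4/((s-14)² + 16)

Final answer: 4/((s-14)² + 16)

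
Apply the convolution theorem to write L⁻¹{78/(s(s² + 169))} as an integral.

78/(s(s² + 169)) = (1/s)·(78/(s² + 169)) = L{1}·L{6·sin(13t)}. So f(t) = 1*(6·sin(13t)) = ∫₀ᵗ 6·sin(13τ) dτ

Final answer: ∫₀ᵗ 6·sin(13τ) dτ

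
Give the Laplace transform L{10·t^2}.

L{t^n} = n!/s^(n+1), so L{t^2} = 2/s^3. Then L{10·t^2} = 10·2/s^3 = 20/s^3

Final answer: 20/s^3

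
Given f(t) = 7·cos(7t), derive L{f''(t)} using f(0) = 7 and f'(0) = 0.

F(s) = 7s/(s² + 49). L{f''(t)} = s²F(s) - sf(0) - f'(0) = 7s³/(s² + 49) - 7s = (7s³ - 7s(s² + 49))/(s² + 49) = -343s/(s² + 49)

Final answer: -343s/(s² + 49)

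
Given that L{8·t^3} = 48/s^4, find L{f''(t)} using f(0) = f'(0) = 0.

L{f''(t)} = s²F(s) - sf(0) - f'(0) = s²·48/s^4 - 0 - 0 = 48/s^2

Final answer: 48/s^2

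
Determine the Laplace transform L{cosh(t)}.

L{cosh(ωt)} = s/(s² - ω²), so L{cosh(t)} = s/(s² - 1)

Final answer: s/(s² - 1)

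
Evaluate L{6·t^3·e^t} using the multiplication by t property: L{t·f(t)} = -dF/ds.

Using L{t^n·e^(at)} = n!/(s-a)^(n+1), L{t^3·e^t} = 6/(s-1)^4, so L{6·t^3·e^t} = 6·6/(s-1)^4 = 36/(s-1)^4

Final answer: 36/(s-1)^4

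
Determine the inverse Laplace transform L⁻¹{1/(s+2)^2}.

L⁻¹{n!/(s-a)^(n+1)} = t^n·e^(at) with n=1, a=-2. So L⁻¹{1/(s+2)^2} = t·e^(-2t)

Final answer: t·e^(-2t)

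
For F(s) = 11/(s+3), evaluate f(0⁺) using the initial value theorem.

f(0⁺) = lim_{s→∞} s·11/(s+3) = lim_{s→∞} 11s/(s+3) = 11

Final answer: 11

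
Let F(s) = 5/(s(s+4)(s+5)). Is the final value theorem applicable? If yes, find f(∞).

Poles of sF(s) = 5/((s+4)(s+5)) are at s = -4 and s = -5, both in the left half-plane. Theorem applies. f(∞) = lim_{s→0} sF(s) = 5/(4·5) = 1/4

Final answer: 1/4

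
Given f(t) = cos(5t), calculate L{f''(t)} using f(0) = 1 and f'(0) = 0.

F(s) = s/(s² + 25). L{f''(t)} = s²F(s) - sf(0) - f'(0) = s³/(s² + 25) - s = (s³ - s(s² + 25))/(s² + 25) = -25s/(s² + 25)

Final answer: -25s/(s² + 25)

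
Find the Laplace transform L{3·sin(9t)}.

L{sin(ωt)} = ω/(s² + ω²), so L{sin(9t)} = 9/(s² + 81). Then L{3·sin(9t)} = 3·9/(s² + 81) = 27/(s² + 81)

Final answer: 27/(s² + 81)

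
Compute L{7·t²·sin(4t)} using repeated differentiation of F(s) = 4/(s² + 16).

F(s) = 4/(s² + 16). F'(s) = -8s/(s² + 16)². F''(s) = -8(16 - 3s²)/(s² + 16)³ = (24s² - 128)/(s² + 16)³. So L{t²·sin(4t)} = (-1)² F''(s) = (24s² - 128)/(s² + 16)³. Then L{7·t²·sin(4t)} = 7·(24s² - 128)/(s² + 16)³ = (168s² - 896)/(s² + 16)³

Final answer: (168s² - 896)/(s² + 16)³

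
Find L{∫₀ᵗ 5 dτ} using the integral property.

L{∫₀ᵗ f(τ)dτ} = F(s)/s with f(t) = 5. F(s) = 5/s, so L{∫₀ᵗ 5 dτ} = (5/s)/s = 5/s². (Check: ∫₀ᵗ 5 dτ = 5t.)

Final answer: 5/s²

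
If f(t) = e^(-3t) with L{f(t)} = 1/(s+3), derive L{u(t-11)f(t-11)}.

Time shift theorem: L{u(t-a)f(t-a)} = e^(-as)F(s). Here a=11, F(s) = 1/(s+3), so L{u(t-11)f(t-11)} = e^(-11s)·1/(s+3)

Final answer: e^(-11s)·1/(s+3)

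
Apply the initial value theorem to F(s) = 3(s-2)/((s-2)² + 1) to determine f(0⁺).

f(0⁺) = lim_{s→∞} sF(s) = lim_{s→∞} 3s(s-2)/((s-2)² + 1) = 3

Final answer: 3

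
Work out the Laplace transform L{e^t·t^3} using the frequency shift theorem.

L{e^(at)·t^n} = n!/(s-a)^(n+1), so L{e^t·t^3} = 6/(s-1)^4

Final answer: 6/(s-1)^4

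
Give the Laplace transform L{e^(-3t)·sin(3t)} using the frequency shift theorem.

Frequency shift: L{e^(at)f(t)} = F(s-a). L{e^(-3t)·sin(3t)} = 3/((s+3)² + 9)

Final answer: 3/((s+3)² + 9)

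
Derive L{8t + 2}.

L{8t + 2} = 8·L{t} + 2·L{1} = 8/s² + 2/s

Final answer: 8/s² + 2/s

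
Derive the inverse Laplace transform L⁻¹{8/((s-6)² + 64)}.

Using frequency shift, L⁻¹{8/((s-6)² + 64)} = e^(6t)·sin(8t)

Final answer: e^(6t)·sin(8t)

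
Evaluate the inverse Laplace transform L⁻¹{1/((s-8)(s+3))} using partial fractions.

Decompose: A/(s-8) + B/(s+3). A = 1/11, B = -1/11. f(t) = (e^(8t) - e^(-3t))/11

Final answer: (e^(8t) - e^(-3t))/11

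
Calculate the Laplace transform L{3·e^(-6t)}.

L{e^(at)} = 1/(s-a), so L{e^(-6t)} = 1/(s+6). Then L{3·e^(-6t)} = 3/(s+6)

Final answer: 3/(s+6)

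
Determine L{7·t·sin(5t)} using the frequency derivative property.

L{sin(5t)} = 5/(s² + 25). By L{t·f(t)} = -F'(s): -d/ds[5/(s² + 25)] = -(5)·(-2s)/(s² + 25)² = 10s/(s² + 25)². Then L{7·t·sin(5t)} = 7·10s/(s² + 25)² = 70s/(s² + 25)²

Final answer: 70s/(s² + 25)²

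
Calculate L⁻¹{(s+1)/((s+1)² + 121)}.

Using frequency shift: L⁻¹{(s-a)/((s-a)² + b²)} = e^(at)cos(bt). Here a=-1, b=11

Final answer: e^(-t)·cos(11t)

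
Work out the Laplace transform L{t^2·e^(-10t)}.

L{t^n·e^(at)} = n!/(s-a)^(n+1), so L{t^2·e^(-10t)} = 2/(s+10)^3

Final answer: 2/(s+10)^3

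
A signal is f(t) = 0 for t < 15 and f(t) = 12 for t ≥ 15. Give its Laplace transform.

f(t) = 12·u(t-15). L{u(t-15)} = e^(-15s)/s, so L{f(t)} = 12·e^(-15s)/s

Final answer: 12·e^(-15s)/s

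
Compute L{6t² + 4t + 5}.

L{6t² + 4t + 5} = 6·2/s³ + 4/s² + 5/s = 12/s³ + 4/s² + 5/s

Final answer: 12/s³ + 4/s² + 5/s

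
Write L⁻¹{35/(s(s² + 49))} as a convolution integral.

35/(s(s² + 49)) = (1/s)·(35/(s² + 49)) = L{1}·L{5·sin(7t)}. So f(t) = 1*(5·sin(7t)) = ∫₀ᵗ 5·sin(7τ) dτ

Final answer: ∫₀ᵗ 5·sin(7τ) dτ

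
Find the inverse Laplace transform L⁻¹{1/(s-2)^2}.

L⁻¹{n!/(s-a)^(n+1)} = t^n·e^(at), so L⁻¹{1/(s-2)^2} = t·e^(2t)

Final answer: t·e^(2t)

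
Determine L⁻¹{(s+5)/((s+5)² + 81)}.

Using frequency shift: L⁻¹{(s-a)/((s-a)² + b²)} = e^(at)cos(bt). Here a=-5, b=9

Final answer: e^(-5t)·cos(9t)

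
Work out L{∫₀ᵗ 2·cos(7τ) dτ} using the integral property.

L{∫₀ᵗ f(τ)dτ} = F(s)/s with F(s) = 2s/(s² + 49), so the result is (2s/(s² + 49))/s = 2/(s² + 49)

Final answer: 2/(s² + 49)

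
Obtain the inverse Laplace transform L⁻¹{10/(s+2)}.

L⁻¹{1/(s-a)} = e^(at), so L⁻¹{1/(s+2)} = e^(-2t), and L⁻¹{10/(s+2)} = 10·e^(-2t)

Final answer: 10·e^(-2t)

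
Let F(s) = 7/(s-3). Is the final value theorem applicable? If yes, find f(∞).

sF(s) = 7s/(s-3) has a pole at s = 3 in the right half-plane. Theorem does NOT apply (unstable system; f(t) = 7·e^(3t) grows without bound).

Final answer: Not applicable (unstable)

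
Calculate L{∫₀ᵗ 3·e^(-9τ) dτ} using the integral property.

L{∫₀ᵗ f(τ)dτ} = F(s)/s with F(s) = 3/(s+9), so L{∫₀ᵗ 3·e^(-9τ) dτ} = 3/(s(s+9))

Final answer: 3/(s(s+9))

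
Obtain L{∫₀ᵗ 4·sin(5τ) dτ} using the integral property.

L{∫₀ᵗ f(τ)dτ} = F(s)/s with F(s) = 20/(s² + 25), so the result is (20/(s² + 25))/s = 20/(s(s² + 25))

Final answer: 20/(s(s² + 25))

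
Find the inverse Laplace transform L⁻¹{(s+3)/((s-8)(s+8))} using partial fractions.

Using partial fractions, f(t) = (11e^(8t) + 5e^(-8t))/16

Final answer: (11e^(8t) + 5e^(-8t))/16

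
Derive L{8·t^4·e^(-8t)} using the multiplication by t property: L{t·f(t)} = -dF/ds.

Using L{t^n·e^(at)} = n!/(s-a)^(n+1), L{t^4·e^(-8t)} = 24/(s+8)^5, so L{8·t^4·e^(-8t)} = 8·24/(s+8)^5 = 192/(s+8)^5

Final answer: 192/(s+8)^5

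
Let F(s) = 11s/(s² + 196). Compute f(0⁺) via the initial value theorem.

f(0⁺) = lim_{s→∞} s·11s/(s² + 196) = lim_{s→∞} 11s²/(s² + 196) = 11

Final answer: 11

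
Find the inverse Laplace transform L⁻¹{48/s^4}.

L⁻¹{n!/s^(n+1)} = t^n with n=3. So L⁻¹{6/s^4} = t^3, and L⁻¹{48/s^4} = (48/6)·t^3 = 8·t^3

Final answer: 8·t^3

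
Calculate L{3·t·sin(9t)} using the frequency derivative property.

L{sin(9t)} = 9/(s² + 81). By L{t·f(t)} = -F'(s): -d/ds[9/(s² + 81)] = -(9)·(-2s)/(s² + 81)² = 18s/(s² + 81)². Then L{3·t·sin(9t)} = 3·18s/(s² + 81)² = 54s/(s² + 81)²

Final answer: 54s/(s² + 81)²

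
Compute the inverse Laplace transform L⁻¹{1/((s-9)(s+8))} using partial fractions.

Decompose: A/(s-9) + B/(s+8). A = 1/17, B = -1/17. f(t) = (e^(9t) - e^(-8t))/17

Final answer: (e^(9t) - e^(-8t))/17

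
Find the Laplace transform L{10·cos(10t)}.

L{cos(ωt)} = s/(s² + ω²), so L{cos(10t)} = s/(s² + 100). Then L{10·cos(10t)} = 10·s/(s² + 100) = 10s/(s² + 100)

Final answer: 10s/(s² + 100)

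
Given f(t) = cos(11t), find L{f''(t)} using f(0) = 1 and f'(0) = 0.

F(s) = s/(s² + 121). L{f''(t)} = s²F(s) - sf(0) - f'(0) = s³/(s² + 121) - s = (s³ - s(s² + 121))/(s² + 121) = -121s/(s² + 121)

Final answer: -121s/(s² + 121)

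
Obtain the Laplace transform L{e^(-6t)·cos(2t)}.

L{e^(at)·cos(ωt)} = (s-a)/((s-a)² + ω²), so L{e^(-6t)·cos(2t)} = (s+6)/((s+6)² + 4)

Final answer: (s+6)/((s+6)² + 4)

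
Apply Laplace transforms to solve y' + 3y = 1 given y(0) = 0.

sY + 3Y = 1/s. Y = 1/(s(s+3)). Partial fractions: Y = 1/3/s - 1/3/(s+3)

Final answer: y(t) = 1/3(1 - e^(-3t))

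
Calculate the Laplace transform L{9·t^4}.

L{t^n} = n!/s^(n+1), so L{t^4} = 24/s^5. Then L{9·t^4} = 9·24/s^5 = 216/s^5

Final answer: 216/s^5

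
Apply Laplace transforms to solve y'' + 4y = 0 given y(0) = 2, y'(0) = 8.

L{y''} + 4L{y} = 0. s²Y - 2s - 8 + 4Y = 0. Y(s² + 4) = 2s + 8. Y = (2s + 8)/(s² + 4). Inverting: y(t) = 2cos(2t) + 4sin(2t)

Final answer: y(t) = 2cos(2t) + 4sin(2t)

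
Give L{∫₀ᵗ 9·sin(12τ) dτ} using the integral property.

L{∫₀ᵗ f(τ)dτ} = F(s)/s with F(s) = 108/(s² + 144), so the result is (108/(s² + 144))/s = 108/(s(s² + 144))

Final answer: 108/(s(s² + 144))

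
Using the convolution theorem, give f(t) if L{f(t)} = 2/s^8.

2/s^8 = (2/s)·(1/s^7) = L{2}·L{t^6/720}. By convolution, f(t) = 2*t^6/720 = ∫₀ᵗ 2·τ^6/720 dτ = 2·t^7/5040

Final answer: 2·t^7/5040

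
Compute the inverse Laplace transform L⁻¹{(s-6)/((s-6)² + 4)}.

Using frequency shift, L⁻¹{(s-6)/((s-6)² + 4)} = e^(6t)·cos(2t)

Final answer: e^(6t)·cos(2t)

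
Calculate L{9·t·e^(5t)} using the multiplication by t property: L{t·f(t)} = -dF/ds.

Using L{t^n·e^(at)} = n!/(s-a)^(n+1), L{t·e^(5t)} = 1/(s-5)^2, so L{9·t·e^(5t)} = 9·1/(s-5)^2 = 9/(s-5)^2

Final answer: 9/(s-5)^2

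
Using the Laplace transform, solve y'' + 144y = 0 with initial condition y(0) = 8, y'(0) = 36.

L{y''} + 144L{y} = 0. s²Y - 8s - 36 + 144Y = 0. Y(s² + 144) = 8s + 36. Y = (8s + 36)/(s² + 144). Inverting: y(t) = 8cos(12t) + 3sin(12t)

Final answer: y(t) = 8cos(12t) + 3sin(12t)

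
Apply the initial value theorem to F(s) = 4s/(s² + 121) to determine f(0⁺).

f(0⁺) = lim_{s→∞} s·4s/(s² + 121) = lim_{s→∞} 4s²/(s² + 121) = 4

Final answer: 4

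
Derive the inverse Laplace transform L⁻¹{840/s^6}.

L⁻¹{n!/s^(n+1)} = t^n with n=5. So L⁻¹{120/s^6} = t^5, and L⁻¹{840/s^6} = (840/120)·t^5 = 7·t^5

Final answer: 7·t^5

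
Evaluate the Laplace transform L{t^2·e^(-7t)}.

L{t^n·e^(at)} = n!/(s-a)^(n+1), so L{t^2·e^(-7t)} = 2/(s+7)^3

Final answer: 2/(s+7)^3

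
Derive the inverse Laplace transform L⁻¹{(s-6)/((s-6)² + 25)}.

Using frequency shift, L⁻¹{(s-6)/((s-6)² + 25)} = e^(6t)·cos(5t)

Final answer: e^(6t)·cos(5t)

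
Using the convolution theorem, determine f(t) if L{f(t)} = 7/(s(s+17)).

7/(s(s+17)) = (7/s)·(1/(s+17)) = L{7}·L{e^(-17t)}. By convolution, f(t) = 7*e^(-17t) = ∫₀ᵗ 7·e^(-17τ) dτ = 7·(1 - e^(-17t))/17

Final answer: 7·(1 - e^(-17t))/17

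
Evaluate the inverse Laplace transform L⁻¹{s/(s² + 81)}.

L⁻¹{s/(s² + 81)} = cos(9t)

Final answer: cos(9t)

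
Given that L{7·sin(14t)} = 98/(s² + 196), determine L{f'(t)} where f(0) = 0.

L{f'(t)} = s·F(s) - f(0) = s·98/(s² + 196) - 0 = 98s/(s² + 196)

Final answer: 98s/(s² + 196)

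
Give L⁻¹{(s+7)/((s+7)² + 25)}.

Using frequency shift: L⁻¹{(s-a)/((s-a)² + b²)} = e^(at)cos(bt). Here a=-7, b=5

Final answer: e^(-7t)·cos(5t)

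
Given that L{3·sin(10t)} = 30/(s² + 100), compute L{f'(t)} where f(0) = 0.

L{f'(t)} = s·F(s) - f(0) = s·30/(s² + 100) - 0 = 30s/(s² + 100)

Final answer: 30s/(s² + 100)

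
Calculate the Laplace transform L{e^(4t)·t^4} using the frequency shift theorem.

L{e^(at)·t^n} = n!/(s-a)^(n+1), so L{e^(4t)·t^4} = 24/(s-4)^5

Final answer: 24/(s-4)^5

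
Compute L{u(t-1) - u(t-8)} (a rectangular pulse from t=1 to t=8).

L{u(t-a)} = e^(-as)/s. L{u(t-1) - u(t-8)} = (e^(-s) - e^(-8s))/s

Final answer: (e^(-s) - e^(-8s))/s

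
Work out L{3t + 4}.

L{3t + 4} = 3·L{t} + 4·L{1} = 3/s² + 4/s

Final answer: 3/s² + 4/s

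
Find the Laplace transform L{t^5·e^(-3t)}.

L{t^n·e^(at)} = n!/(s-a)^(n+1), so L{t^5·e^(-3t)} = 120/(s+3)^6

Final answer: 120/(s+3)^6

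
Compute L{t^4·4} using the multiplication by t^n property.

L{4} = 4/s. d^1/ds^1[1/s] = -1/s². d^2/ds^2[1/s] = 2/s^3. d^3/ds^3[1/s] = -6/s^4. d^4/ds^4[1/s] = 24/s^5. So L{t^4} = (-1)^{4}·24/s^5 = 24/s^5. Then L{t^4·4} = 4·24/s^5 = 96/s^5

Final answer: 96/s^5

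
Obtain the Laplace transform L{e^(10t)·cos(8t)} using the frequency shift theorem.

Frequency shift: L{e^(at)f(t)} = F(s-a). L{e^(10t)·cos(8t)} = (s-10)/((s-10)² + 64)

Final answer: (s-10)/((s-10)² + 64)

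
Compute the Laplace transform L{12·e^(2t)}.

L{e^(at)} = 1/(s-a), so L{e^(2t)} = 1/(s-2). Then L{12·e^(2t)} = 12/(s-2)

Final answer: 12/(s-2)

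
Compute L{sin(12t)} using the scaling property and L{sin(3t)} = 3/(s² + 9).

Using L{f(at)} = (1/a)F(s/a) with a=4: L{sin(12t)} = (1/4) · 3/((s/4)² + 9) = (1/4) · 3·16/(s² + 144) = 12/(s² + 144)

Final answer: 12/(s² + 144)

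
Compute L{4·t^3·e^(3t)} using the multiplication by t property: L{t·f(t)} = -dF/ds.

Using L{t^n·e^(at)} = n!/(s-a)^(n+1), L{t^3·e^(3t)} = 6/(s-3)^4, so L{4·t^3·e^(3t)} = 4·6/(s-3)^4 = 24/(s-3)^4

Final answer: 24/(s-3)^4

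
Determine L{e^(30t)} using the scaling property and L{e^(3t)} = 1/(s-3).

Using L{f(at)} = (1/a)F(s/a) with a=10 and f(t) = e^(3t): L{e^(30t)} = (1/10) · 1/((s/10)-3) = (1/10) · 10/(s-30) = 1/(s-30)

Final answer: 1/(s-30)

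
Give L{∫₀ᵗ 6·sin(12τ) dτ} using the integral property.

L{∫₀ᵗ f(τ)dτ} = F(s)/s with F(s) = 72/(s² + 144), so the result is (72/(s² + 144))/s = 72/(s(s² + 144))

Final answer: 72/(s(s² + 144))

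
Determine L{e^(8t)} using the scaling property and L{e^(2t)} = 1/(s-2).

Using L{f(at)} = (1/a)F(s/a) with a=4 and f(t) = e^(2t): L{e^(8t)} = (1/4) · 1/((s/4)-2) = (1/4) · 4/(s-8) = 1/(s-8)

Final answer: 1/(s-8)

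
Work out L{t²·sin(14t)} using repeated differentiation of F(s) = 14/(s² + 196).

F(s) = 14/(s² + 196). F'(s) = -28s/(s² + 196)². F''(s) = -28(196 - 3s²)/(s² + 196)³ = (84s² - 5488)/(s² + 196)³. So L{t²·sin(14t)} = (-1)² F''(s) = (84s² - 5488)/(s² + 196)³

Final answer: (84s² - 5488)/(s² + 196)³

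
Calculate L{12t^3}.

L{t^n} = n!/s^(n+1). So L{12t^3} = 12·3!/s^4 = 72/s^4

Final answer: 72/s^4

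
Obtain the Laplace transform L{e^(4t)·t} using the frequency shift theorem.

L{e^(at)·t^n} = n!/(s-a)^(n+1), so L{e^(4t)·t} = 1/(s-4)^2

Final answer: 1/(s-4)^2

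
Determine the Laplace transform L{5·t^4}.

L{t^n} = n!/s^(n+1), so L{t^4} = 24/s^5. Then L{5·t^4} = 5·24/s^5 = 120/s^5

Final answer: 120/s^5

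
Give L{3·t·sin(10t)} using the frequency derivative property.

L{sin(10t)} = 10/(s² + 100). By L{t·f(t)} = -F'(s): -d/ds[10/(s² + 100)] = -(10)·(-2s)/(s² + 100)² = 20s/(s² + 100)². Then L{3·t·sin(10t)} = 3·20s/(s² + 100)² = 60s/(s² + 100)²

Final answer: 60s/(s² + 100)²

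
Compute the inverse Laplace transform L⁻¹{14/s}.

L⁻¹{c/s} = c, so L⁻¹{14/s} = 14

Final answer: 14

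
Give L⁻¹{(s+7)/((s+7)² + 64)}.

Using frequency shift: L⁻¹{(s-a)/((s-a)² + b²)} = e^(at)cos(bt). Here a=-7, b=8

Final answer: e^(-7t)·cos(8t)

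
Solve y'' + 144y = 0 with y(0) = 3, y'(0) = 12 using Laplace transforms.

L{y''} + 144L{y} = 0. s²Y - 3s - 12 + 144Y = 0. Y(s² + 144) = 3s + 12. Y = (3s + 12)/(s² + 144). Inverting: y(t) = 3cos(12t) + sin(12t)

Final answer: y(t) = 3cos(12t) + sin(12t)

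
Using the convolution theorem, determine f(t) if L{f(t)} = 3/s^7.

3/s^7 = (3/s)·(1/s^6) = L{3}·L{t^5/120}. By convolution, f(t) = 3*t^5/120 = ∫₀ᵗ 3·τ^5/120 dτ = 3·t^6/720

Final answer: 3·t^6/720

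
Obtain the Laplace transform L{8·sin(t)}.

L{sin(ωt)} = ω/(s² + ω²), so L{sin(t)} = 1/(s² + 1). Then L{8·sin(t)} = 8·1/(s² + 1) = 8/(s² + 1)

Final answer: 8/(s² + 1)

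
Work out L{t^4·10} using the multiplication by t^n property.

L{10} = 10/s. d^1/ds^1[1/s] = -1/s². d^2/ds^2[1/s] = 2/s^3. d^3/ds^3[1/s] = -6/s^4. d^4/ds^4[1/s] = 24/s^5. So L{t^4} = (-1)^{4}·24/s^5 = 24/s^5. Then L{t^4·10} = 10·24/s^5 = 240/s^5

Final answer: 240/s^5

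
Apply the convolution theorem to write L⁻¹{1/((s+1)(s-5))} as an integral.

1/((s+1)(s-5)) = (1/(s+1))·(1/(s-5)) = L{e^(-t)}·L{e^(5t)}. So f(t) = e^(-t)*e^(5t) = ∫₀ᵗ e^(-τ)·e^(5(t-τ)) dτ

Final answer: ∫₀ᵗ e^(-τ)·e^(5(t-τ)) dτ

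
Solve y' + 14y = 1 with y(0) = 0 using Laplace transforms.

sY + 14Y = 1/s. Y = 1/(s(s+14)). Partial fractions: Y = 1/14/s - 1/14/(s+14)

Final answer: y(t) = 1/14(1 - e^(-14t))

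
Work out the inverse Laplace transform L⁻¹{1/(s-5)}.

L⁻¹{1/(s-a)} = e^(at), so L⁻¹{1/(s-5)} = e^(5t)

Final answer: e^(5t)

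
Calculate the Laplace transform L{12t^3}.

L{12t^3} = 12 · L{t^3} = 12 · 6/s^4 = 72/s^4

Final answer: 72/s^4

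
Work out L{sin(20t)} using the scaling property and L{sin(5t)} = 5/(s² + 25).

Using L{f(at)} = (1/a)F(s/a) with a=4: L{sin(20t)} = (1/4) · 5/((s/4)² + 25) = (1/4) · 5·16/(s² + 400) = 20/(s² + 400)

Final answer: 20/(s² + 400)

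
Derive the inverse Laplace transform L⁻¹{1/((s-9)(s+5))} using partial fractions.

Decompose: A/(s-9) + B/(s+5). A = 1/14, B = -1/14. f(t) = (e^(9t) - e^(-5t))/14

Final answer: (e^(9t) - e^(-5t))/14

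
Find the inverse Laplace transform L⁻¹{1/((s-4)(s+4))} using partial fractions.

Decompose: A/(s-4) + B/(s+4). A = 1/8, B = -1/8. f(t) = (e^(4t) - e^(-4t))/8

Final answer: (e^(4t) - e^(-4t))/8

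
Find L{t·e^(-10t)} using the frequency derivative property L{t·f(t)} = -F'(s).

L{e^(-10t)} = 1/(s+10). By frequency derivative: L{t·e^(-10t)} = -d/ds[1/(s+10)] = -(-1)/(s+10)² = 1/(s+10)²

Final answer: 1/(s+10)²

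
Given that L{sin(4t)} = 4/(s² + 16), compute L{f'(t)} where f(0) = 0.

L{f'(t)} = s·F(s) - f(0) = s·4/(s² + 16) - 0 = 4s/(s² + 16)

Final answer: 4s/(s² + 16)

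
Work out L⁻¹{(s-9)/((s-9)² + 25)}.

Using frequency shift: L⁻¹{(s-a)/((s-a)² + b²)} = e^(at)cos(bt). Here a=9, b=5

Final answer: e^(9t)·cos(5t)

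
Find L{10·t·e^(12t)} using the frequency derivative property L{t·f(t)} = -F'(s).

L{e^(12t)} = 1/(s-12). By frequency derivative: L{t·e^(12t)} = -d/ds[1/(s-12)] = -(-1)/(s-12)² = 1/(s-12)². Then L{10·t·e^(12t)} = 10·1/(s-12)² = 10/(s-12)²

Final answer: 10/(s-12)²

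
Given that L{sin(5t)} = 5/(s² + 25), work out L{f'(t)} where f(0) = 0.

L{f'(t)} = s·F(s) - f(0) = s·5/(s² + 25) - 0 = 5s/(s² + 25)

Final answer: 5s/(s² + 25)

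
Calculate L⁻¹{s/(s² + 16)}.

This is the form c·s/(s² + a²) with a = 4. L⁻¹ = cos(4t)

Final answer: cos(4t)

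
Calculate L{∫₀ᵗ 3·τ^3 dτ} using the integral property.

L{∫₀ᵗ f(τ)dτ} = F(s)/s with f(t) = 3t^3. F(s) = 18/s^4, so L{∫₀ᵗ 3·τ^3 dτ} = (18/s^4)/s = 18/s^5. (Check: ∫₀ᵗ 3·τ^3 dτ = 3t^4/4.)

Final answer: 18/s^5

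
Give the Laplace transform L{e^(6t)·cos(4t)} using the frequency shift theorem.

Frequency shift: L{e^(at)f(t)} = F(s-a). L{e^(6t)·cos(4t)} = (s-6)/((s-6)² + 16)

Final answer: (s-6)/((s-6)² + 16)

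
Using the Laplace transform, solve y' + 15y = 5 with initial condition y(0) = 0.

sY + 15Y = 5/s. Y = 5/(s(s+15)). Partial fractions: Y = 1/3/s - 1/3/(s+15)

Final answer: y(t) = 1/3(1 - e^(-15t))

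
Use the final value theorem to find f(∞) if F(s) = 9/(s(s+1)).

f(∞) = lim_{s→0} s·9/(s(s+1)) = lim_{s→0} 9/(s+1) = 9/1 = 9

Final answer: 9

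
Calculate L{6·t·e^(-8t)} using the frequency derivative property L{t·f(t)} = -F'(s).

L{e^(-8t)} = 1/(s+8). By frequency derivative: L{t·e^(-8t)} = -d/ds[1/(s+8)] = -(-1)/(s+8)² = 1/(s+8)². Then L{6·t·e^(-8t)} = 6·1/(s+8)² = 6/(s+8)²

Final answer: 6/(s+8)²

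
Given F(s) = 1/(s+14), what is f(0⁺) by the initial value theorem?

f(0⁺) = lim_{s→∞} s·1/(s+14) = lim_{s→∞} s/(s+14) = 1

Final answer: 1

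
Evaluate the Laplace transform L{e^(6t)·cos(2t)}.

L{e^(at)·cos(ωt)} = (s-a)/((s-a)² + ω²), so L{e^(6t)·cos(2t)} = (s-6)/((s-6)² + 4)

Final answer: (s-6)/((s-6)² + 4)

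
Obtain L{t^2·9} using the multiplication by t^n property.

L{9} = 9/s. d^1/ds^1[1/s] = -1/s². d^2/ds^2[1/s] = 2/s^3. So L{t^2} = (-1)^{2}·2/s^3 = 2/s^3. Then L{t^2·9} = 9·2/s^3 = 18/s^3

Final answer: 18/s^3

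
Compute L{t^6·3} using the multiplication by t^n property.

L{3} = 3/s. d^1/ds^1[1/s] = -1/s². d^2/ds^2[1/s] = 2/s^3. d^3/ds^3[1/s] = -6/s^4. d^4/ds^4[1/s] = 24/s^5. d^5/ds^5[1/s] = -120/s^6. d^6/ds^6[1/s] = 720/s^7. So L{t^6} = (-1)^{6}·720/s^7 = 720/s^7. Then L{t^6·3} = 3·720/s^7 = 2160/s^7

Final answer: 2160/s^7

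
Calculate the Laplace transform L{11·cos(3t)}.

L{cos(ωt)} = s/(s² + ω²), so L{cos(3t)} = s/(s² + 9). Then L{11·cos(3t)} = 11·s/(s² + 9) = 11s/(s² + 9)

Final answer: 11s/(s² + 9)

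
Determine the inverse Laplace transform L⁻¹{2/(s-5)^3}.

L⁻¹{n!/(s-a)^(n+1)} = t^n·e^(at), so L⁻¹{2/(s-5)^3} = t^2·e^(5t)

Final answer: t^2·e^(5t)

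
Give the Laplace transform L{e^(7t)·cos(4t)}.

L{e^(at)·cos(ωt)} = (s-a)/((s-a)² + ω²), so L{e^(7t)·cos(4t)} = (s-7)/((s-7)² + 16)

Final answer: (s-7)/((s-7)² + 16)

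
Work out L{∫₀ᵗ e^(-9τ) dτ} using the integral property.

L{∫₀ᵗ f(τ)dτ} = F(s)/s with F(s) = 1/(s+9), so L{∫₀ᵗ e^(-9τ) dτ} = 1/(s(s+9))

Final answer: 1/(s(s+9))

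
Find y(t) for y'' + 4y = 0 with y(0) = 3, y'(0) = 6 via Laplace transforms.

L{y''} + 4L{y} = 0. s²Y - 3s - 6 + 4Y = 0. Y(s² + 4) = 3s + 6. Y = (3s + 6)/(s² + 4). Inverting: y(t) = 3cos(2t) + 3sin(2t)

Final answer: y(t) = 3cos(2t) + 3sin(2t)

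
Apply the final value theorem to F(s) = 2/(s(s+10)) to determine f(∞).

f(∞) = lim_{s→0} s·2/(s(s+10)) = lim_{s→0} 2/(s+10) = 2/10 = 1/5

Final answer: 1/5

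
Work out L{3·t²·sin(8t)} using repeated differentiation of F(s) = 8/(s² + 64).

F(s) = 8/(s² + 64). F'(s) = -16s/(s² + 64)². F''(s) = -16(64 - 3s²)/(s² + 64)³ = (48s² - 1024)/(s² + 64)³. So L{t²·sin(8t)} = (-1)² F''(s) = (48s² - 1024)/(s² + 64)³. Then L{3·t²·sin(8t)} = 3·(48s² - 1024)/(s² + 64)³ = (144s² - 3072)/(s² + 64)³

Final answer: (144s² - 3072)/(s² + 64)³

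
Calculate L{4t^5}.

L{t^n} = n!/s^(n+1). So L{4t^5} = 4·5!/s^6 = 480/s^6

Final answer: 480/s^6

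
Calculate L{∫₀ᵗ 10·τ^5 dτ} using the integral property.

L{∫₀ᵗ f(τ)dτ} = F(s)/s with f(t) = 10t^5. F(s) = 1200/s^6, so L{∫₀ᵗ 10·τ^5 dτ} = (1200/s^6)/s = 1200/s^7. (Check: ∫₀ᵗ 10·τ^5 dτ = 10t^6/6.)

Final answer: 1200/s^7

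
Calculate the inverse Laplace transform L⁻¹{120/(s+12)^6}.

L⁻¹{n!/(s-a)^(n+1)} = t^n·e^(at), so L⁻¹{120/(s+12)^6} = t^5·e^(-12t)

Final answer: t^5·e^(-12t)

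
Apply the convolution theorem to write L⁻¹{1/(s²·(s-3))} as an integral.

1/(s²·(s-3)) = (1/s^2)·(1/(s-3)) = L{t}·L{e^(3t)}. So f(t) = t*e^(3t) = ∫₀ᵗ τ·e^(3(t-τ)) dτ

Final answer: ∫₀ᵗ τ·e^(3(t-τ)) dτ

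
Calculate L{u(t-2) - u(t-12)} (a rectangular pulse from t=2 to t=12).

L{u(t-a)} = e^(-as)/s. L{u(t-2) - u(t-12)} = (e^(-2s) - e^(-12s))/s

Final answer: (e^(-2s) - e^(-12s))/s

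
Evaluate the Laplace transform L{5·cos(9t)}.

L{cos(ωt)} = s/(s² + ω²), so L{cos(9t)} = s/(s² + 81). Then L{5·cos(9t)} = 5·s/(s² + 81) = 5s/(s² + 81)

Final answer: 5s/(s² + 81)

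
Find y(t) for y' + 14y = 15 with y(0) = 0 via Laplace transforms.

sY + 14Y = 15/s. Y = 15/(s(s+14)). Partial fractions: Y = 15/14/s - 15/14/(s+14)

Final answer: y(t) = 15/14(1 - e^(-14t))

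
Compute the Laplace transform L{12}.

L{12} = 12 · L{1} = 12/s

Final answer: 12/s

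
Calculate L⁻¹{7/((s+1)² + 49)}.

Form: b/((s-a)² + b²) → e^(at)sin(bt). With a=-1, b=7

Final answer: e^(-t)·sin(7t)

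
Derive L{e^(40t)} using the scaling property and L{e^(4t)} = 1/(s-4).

Using L{f(at)} = (1/a)F(s/a) with a=10 and f(t) = e^(4t): L{e^(40t)} = (1/10) · 1/((s/10)-4) = (1/10) · 10/(s-40) = 1/(s-40)

Final answer: 1/(s-40)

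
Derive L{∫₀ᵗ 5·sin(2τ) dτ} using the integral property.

L{∫₀ᵗ f(τ)dτ} = F(s)/s with F(s) = 10/(s² + 4), so the result is (10/(s² + 4))/s = 10/(s(s² + 4))

Final answer: 10/(s(s² + 4))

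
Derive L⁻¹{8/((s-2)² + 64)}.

Form: b/((s-a)² + b²) → e^(at)sin(bt). With a=2, b=8

Final answer: e^(2t)·sin(8t)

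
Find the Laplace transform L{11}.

L{11} = 11 · L{1} = 11/s

Final answer: 11/s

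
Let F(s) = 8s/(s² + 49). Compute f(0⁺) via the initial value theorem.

f(0⁺) = lim_{s→∞} s·8s/(s² + 49) = lim_{s→∞} 8s²/(s² + 49) = 8

Final answer: 8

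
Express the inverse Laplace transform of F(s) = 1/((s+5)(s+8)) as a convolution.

1/((s+5)(s+8)) = (1/(s+5))·(1/(s+8)) = L{e^(-5t)}·L{e^(-8t)}. So f(t) = e^(-5t)*e^(-8t) = ∫₀ᵗ e^(-5τ)·e^(-8(t-τ)) dτ

Final answer: ∫₀ᵗ e^(-5τ)·e^(-8(t-τ)) dτ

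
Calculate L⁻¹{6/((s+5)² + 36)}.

Form: b/((s-a)² + b²) → e^(at)sin(bt). With a=-5, b=6

Final answer: e^(-5t)·sin(6t)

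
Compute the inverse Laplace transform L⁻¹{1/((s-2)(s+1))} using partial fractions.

Decompose: A/(s-2) + B/(s+1). A = 1/3, B = -1/3. f(t) = (e^(2t) - e^(-t))/3

Final answer: (e^(2t) - e^(-t))/3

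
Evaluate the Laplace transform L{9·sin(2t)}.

L{sin(ωt)} = ω/(s² + ω²), so L{sin(2t)} = 2/(s² + 4). Then L{9·sin(2t)} = 9·2/(s² + 4) = 18/(s² + 4)

Final answer: 18/(s² + 4)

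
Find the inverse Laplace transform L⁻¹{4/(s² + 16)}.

L⁻¹{4/(s² + 16)} = sin(4t)

Final answer: sin(4t)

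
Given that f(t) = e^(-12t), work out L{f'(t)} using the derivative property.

f(0) = 1, F(s) = 1/(s+12). L{f'(t)} = s·F(s) - f(0) = s/(s+12) - 1 = (s - (s+12))/(s+12) = -12/(s+12)

Final answer: -12/(s+12)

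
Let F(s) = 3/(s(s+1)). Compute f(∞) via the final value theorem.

f(∞) = lim_{s→0} s·3/(s(s+1)) = lim_{s→0} 3/(s+1) = 3/1 = 3

Final answer: 3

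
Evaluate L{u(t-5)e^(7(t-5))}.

u(t-a)f(t-a) with f(t)=e^(7t). L{e^(7t)} = 1/(s-7). By time shift: e^(-5s)/(s-7)

Final answer: e^(-5s)/(s-7)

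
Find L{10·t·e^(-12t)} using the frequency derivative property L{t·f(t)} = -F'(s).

L{e^(-12t)} = 1/(s+12). By frequency derivative: L{t·e^(-12t)} = -d/ds[1/(s+12)] = -(-1)/(s+12)² = 1/(s+12)². Then L{10·t·e^(-12t)} = 10·1/(s+12)² = 10/(s+12)²

Final answer: 10/(s+12)²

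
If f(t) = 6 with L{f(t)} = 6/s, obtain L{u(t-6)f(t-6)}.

Time shift theorem: L{u(t-a)f(t-a)} = e^(-as)F(s). Here a=6, F(s) = 6/s, so L{u(t-6)f(t-6)} = e^(-6s)·6/s

Final answer: e^(-6s)·6/s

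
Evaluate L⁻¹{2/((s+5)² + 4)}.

Form: b/((s-a)² + b²) → e^(at)sin(bt). With a=-5, b=2

Final answer: e^(-5t)·sin(2t)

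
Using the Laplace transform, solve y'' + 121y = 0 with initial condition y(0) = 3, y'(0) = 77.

L{y''} + 121L{y} = 0. s²Y - 3s - 77 + 121Y = 0. Y(s² + 121) = 3s + 77. Y = (3s + 77)/(s² + 121). Inverting: y(t) = 3cos(11t) + 7sin(11t)

Final answer: y(t) = 3cos(11t) + 7sin(11t)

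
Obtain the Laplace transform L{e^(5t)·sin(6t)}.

L{e^(at)·sin(ωt)} = ω/((s-a)² + ω²), so L{e^(5t)·sin(6t)} = 6/((s-5)² + 36)

Final answer: 6/((s-5)² + 36)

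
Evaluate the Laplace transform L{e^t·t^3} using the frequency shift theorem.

L{e^(at)·t^n} = n!/(s-a)^(n+1), so L{e^t·t^3} = 6/(s-1)^4

Final answer: 6/(s-1)^4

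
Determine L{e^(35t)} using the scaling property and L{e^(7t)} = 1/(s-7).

Using L{f(at)} = (1/a)F(s/a) with a=5 and f(t) = e^(7t): L{e^(35t)} = (1/5) · 1/((s/5)-7) = (1/5) · 5/(s-35) = 1/(s-35)

Final answer: 1/(s-35)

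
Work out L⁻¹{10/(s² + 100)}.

This is the form c·a/(s² + a²) with a = 10. L⁻¹ = sin(10t)

Final answer: sin(10t)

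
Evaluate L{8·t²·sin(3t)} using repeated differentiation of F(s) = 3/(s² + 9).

F(s) = 3/(s² + 9). F'(s) = -6s/(s² + 9)². F''(s) = -6(9 - 3s²)/(s² + 9)³ = (18s² - 54)/(s² + 9)³. So L{t²·sin(3t)} = (-1)² F''(s) = (18s² - 54)/(s² + 9)³. Then L{8·t²·sin(3t)} = 8·(18s² - 54)/(s² + 9)³ = (144s² - 432)/(s² + 9)³

Final answer: (144s² - 432)/(s² + 9)³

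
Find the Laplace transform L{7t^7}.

L{7t^7} = 7 · L{t^7} = 7 · 5040/s^8 = 35280/s^8

Final answer: 35280/s^8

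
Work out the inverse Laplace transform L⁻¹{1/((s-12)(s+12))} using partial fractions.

Decompose: A/(s-12) + B/(s+12). A = 1/24, B = -1/24. f(t) = (e^(12t) - e^(-12t))/24

Final answer: (e^(12t) - e^(-12t))/24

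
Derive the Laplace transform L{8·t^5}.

L{t^n} = n!/s^(n+1), so L{t^5} = 120/s^6. Then L{8·t^5} = 8·120/s^6 = 960/s^6

Final answer: 960/s^6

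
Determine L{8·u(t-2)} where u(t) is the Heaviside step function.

L{u(t-a)} = e^(-as)/s. Here a=2, so L{u(t-2)} = e^(-2s)/s, and L{8·u(t-2)} = 8·e^(-2s)/s

Final answer: 8·e^(-2s)/s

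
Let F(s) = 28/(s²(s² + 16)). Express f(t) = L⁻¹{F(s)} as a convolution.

28/(s²(s² + 16)) = (1/s²)·(28/(s² + 16)) = L{t}·L{7·sin(4t)}. So f(t) = t*(7·sin(4t)) = ∫₀ᵗ 7τ·sin(4(t-τ)) dτ

Final answer: ∫₀ᵗ 7τ·sin(4(t-τ)) dτ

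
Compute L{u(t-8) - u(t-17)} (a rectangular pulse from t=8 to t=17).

L{u(t-a)} = e^(-as)/s. L{u(t-8) - u(t-17)} = (e^(-8s) - e^(-17s))/s

Final answer: (e^(-8s) - e^(-17s))/s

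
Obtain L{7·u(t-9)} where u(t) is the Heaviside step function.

L{u(t-a)} = e^(-as)/s. Here a=9, so L{u(t-9)} = e^(-9s)/s, and L{7·u(t-9)} = 7·e^(-9s)/s

Final answer: 7·e^(-9s)/s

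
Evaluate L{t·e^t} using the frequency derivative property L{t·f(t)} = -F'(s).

L{e^t} = 1/(s-1). By frequency derivative: L{t·e^t} = -d/ds[1/(s-1)] = -(-1)/(s-1)² = 1/(s-1)²

Final answer: 1/(s-1)²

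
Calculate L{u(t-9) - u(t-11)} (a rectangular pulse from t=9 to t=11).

L{u(t-a)} = e^(-as)/s. L{u(t-9) - u(t-11)} = (e^(-9s) - e^(-11s))/s

Final answer: (e^(-9s) - e^(-11s))/s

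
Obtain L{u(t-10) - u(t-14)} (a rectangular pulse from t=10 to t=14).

L{u(t-a)} = e^(-as)/s. L{u(t-10) - u(t-14)} = (e^(-10s) - e^(-14s))/s

Final answer: (e^(-10s) - e^(-14s))/s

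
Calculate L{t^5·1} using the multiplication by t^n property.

L{1} = 1/s. d^1/ds^1[1/s] = -1/s². d^2/ds^2[1/s] = 2/s^3. d^3/ds^3[1/s] = -6/s^4. d^4/ds^4[1/s] = 24/s^5. d^5/ds^5[1/s] = -120/s^6. So L{t^5} = (-1)^{5}·-120/s^6 = 120/s^6

Final answer: 120/s^6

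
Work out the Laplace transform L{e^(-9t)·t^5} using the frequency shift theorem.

L{e^(at)·t^n} = n!/(s-a)^(n+1), so L{e^(-9t)·t^5} = 120/(s+9)^6

Final answer: 120/(s+9)^6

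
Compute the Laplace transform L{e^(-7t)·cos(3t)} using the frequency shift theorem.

Frequency shift: L{e^(at)f(t)} = F(s-a). L{e^(-7t)·cos(3t)} = (s+7)/((s+7)² + 9)

Final answer: (s+7)/((s+7)² + 9)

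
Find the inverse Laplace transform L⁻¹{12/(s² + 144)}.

L⁻¹{12/(s² + 144)} = sin(12t)

Final answer: sin(12t)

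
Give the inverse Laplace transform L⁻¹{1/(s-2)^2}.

L⁻¹{n!/(s-a)^(n+1)} = t^n·e^(at) with n=1, a=2. So L⁻¹{1/(s-2)^2} = t·e^(2t)

Final answer: t·e^(2t)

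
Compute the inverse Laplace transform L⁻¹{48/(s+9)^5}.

L⁻¹{n!/(s-a)^(n+1)} = t^n·e^(at) with n=4, a=-9. So L⁻¹{24/(s+9)^5} = t^4·e^(-9t), and L⁻¹{48/(s+9)^5} = (48/24)·t^4·e^(-9t) = 2·t^4·e^(-9t)

Final answer: 2·t^4·e^(-9t)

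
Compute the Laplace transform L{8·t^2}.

L{t^n} = n!/s^(n+1), so L{t^2} = 2/s^3. Then L{8·t^2} = 8·2/s^3 = 16/s^3

Final answer: 16/s^3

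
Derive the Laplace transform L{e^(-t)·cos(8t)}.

L{e^(at)·cos(ωt)} = (s-a)/((s-a)² + ω²), so L{e^(-t)·cos(8t)} = (s+1)/((s+1)² + 64)

Final answer: (s+1)/((s+1)² + 64)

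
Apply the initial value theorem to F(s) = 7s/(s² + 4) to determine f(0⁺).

f(0⁺) = lim_{s→∞} s·7s/(s² + 4) = lim_{s→∞} 7s²/(s² + 4) = 7

Final answer: 7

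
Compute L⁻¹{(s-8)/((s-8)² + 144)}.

Using frequency shift: L⁻¹{(s-a)/((s-a)² + b²)} = e^(at)cos(bt). Here a=8, b=12

Final answer: e^(8t)·cos(12t)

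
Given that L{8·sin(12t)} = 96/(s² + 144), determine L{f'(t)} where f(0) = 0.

L{f'(t)} = s·F(s) - f(0) = s·96/(s² + 144) - 0 = 96s/(s² + 144)

Final answer: 96s/(s² + 144)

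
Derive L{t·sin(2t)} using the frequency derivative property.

L{sin(2t)} = 2/(s² + 4). By L{t·f(t)} = -F'(s): -d/ds[2/(s² + 4)] = -(2)·(-2s)/(s² + 4)² = 4s/(s² + 4)²

Final answer: 4s/(s² + 4)²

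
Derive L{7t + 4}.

L{7t + 4} = 7·L{t} + 4·L{1} = 7/s² + 4/s

Final answer: 7/s² + 4/s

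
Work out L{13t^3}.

L{t^n} = n!/s^(n+1). So L{13t^3} = 13·3!/s^4 = 78/s^4

Final answer: 78/s^4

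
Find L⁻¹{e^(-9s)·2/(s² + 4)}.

L⁻¹{2/(s² + 4)} = sin(2t). By the time shift theorem, L⁻¹{e^(-as)F(s)} = u(t-a)f(t-a) with a=9, so L⁻¹{e^(-9s)·2/(s² + 4)} = u(t-9)·sin(2(t-9))

Final answer: u(t-9)·sin(2(t-9))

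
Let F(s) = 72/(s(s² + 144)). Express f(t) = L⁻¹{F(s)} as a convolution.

72/(s(s² + 144)) = (1/s)·(72/(s² + 144)) = L{1}·L{6·sin(12t)}. So f(t) = 1*(6·sin(12t)) = ∫₀ᵗ 6·sin(12τ) dτ

Final answer: ∫₀ᵗ 6·sin(12τ) dτ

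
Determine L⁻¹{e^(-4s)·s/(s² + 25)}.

L⁻¹{s/(s² + 25)} = cos(5t). By the time shift theorem, L⁻¹{e^(-as)F(s)} = u(t-a)f(t-a) with a=4, so L⁻¹{e^(-4s)·s/(s² + 25)} = u(t-4)·cos(5(t-4))

Final answer: u(t-4)·cos(5(t-4))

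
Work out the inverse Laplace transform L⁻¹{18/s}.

L⁻¹{c/s} = c, so L⁻¹{18/s} = 18

Final answer: 18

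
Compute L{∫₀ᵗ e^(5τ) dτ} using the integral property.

L{∫₀ᵗ f(τ)dτ} = F(s)/s with F(s) = 1/(s-5), so L{∫₀ᵗ e^(5τ) dτ} = 1/(s(s-5))

Final answer: 1/(s(s-5))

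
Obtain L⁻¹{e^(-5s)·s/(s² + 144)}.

L⁻¹{s/(s² + 144)} = cos(12t). By the time shift theorem, L⁻¹{e^(-as)F(s)} = u(t-a)f(t-a) with a=5, so L⁻¹{e^(-5s)·s/(s² + 144)} = u(t-5)·cos(12(t-5))

Final answer: u(t-5)·cos(12(t-5))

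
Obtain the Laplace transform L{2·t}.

L{t^n} = n!/s^(n+1), so L{t} = 1/s^2. Then L{2·t} = 2·1/s^2 = 2/s^2

Final answer: 2/s^2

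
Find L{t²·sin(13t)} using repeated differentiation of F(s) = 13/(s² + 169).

F(s) = 13/(s² + 169). F'(s) = -26s/(s² + 169)². F''(s) = -26(169 - 3s²)/(s² + 169)³ = (78s² - 4394)/(s² + 169)³. So L{t²·sin(13t)} = (-1)² F''(s) = (78s² - 4394)/(s² + 169)³

Final answer: (78s² - 4394)/(s² + 169)³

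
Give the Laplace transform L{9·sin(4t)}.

L{sin(ωt)} = ω/(s² + ω²), so L{sin(4t)} = 4/(s² + 16). Then L{9·sin(4t)} = 9·4/(s² + 16) = 36/(s² + 16)

Final answer: 36/(s² + 16)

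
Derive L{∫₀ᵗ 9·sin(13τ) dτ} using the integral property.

L{∫₀ᵗ f(τ)dτ} = F(s)/s with F(s) = 117/(s² + 169), so the result is (117/(s² + 169))/s = 117/(s(s² + 169))

Final answer: 117/(s(s² + 169))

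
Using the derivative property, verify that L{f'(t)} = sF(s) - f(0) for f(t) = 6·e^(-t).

f'(t) = -6e^(-t). Direct: L{f'(t)} = -6/(s+1). Property: s·6/(s+1) - 6 = (6s - 6(s+1))/(s+1) = -6/(s+1). ✓

Final answer: -6/(s+1)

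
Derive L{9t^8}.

L{t^n} = n!/s^(n+1). So L{9t^8} = 9·8!/s^9 = 362880/s^9

Final answer: 362880/s^9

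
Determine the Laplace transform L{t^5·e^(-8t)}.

L{t^n·e^(at)} = n!/(s-a)^(n+1), so L{t^5·e^(-8t)} = 120/(s+8)^6

Final answer: 120/(s+8)^6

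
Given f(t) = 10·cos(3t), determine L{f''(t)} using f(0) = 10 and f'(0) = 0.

F(s) = 10s/(s² + 9). L{f''(t)} = s²F(s) - sf(0) - f'(0) = 10s³/(s² + 9) - 10s = (10s³ - 10s(s² + 9))/(s² + 9) = -90s/(s² + 9)

Final answer: -90s/(s² + 9)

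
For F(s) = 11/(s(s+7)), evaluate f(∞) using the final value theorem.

f(∞) = lim_{s→0} s·11/(s(s+7)) = lim_{s→0} 11/(s+7) = 11/7 = 11/7

Final answer: 11/7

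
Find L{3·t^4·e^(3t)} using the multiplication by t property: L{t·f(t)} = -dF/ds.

Using L{t^n·e^(at)} = n!/(s-a)^(n+1), L{t^4·e^(3t)} = 24/(s-3)^5, so L{3·t^4·e^(3t)} = 3·24/(s-3)^5 = 72/(s-3)^5

Final answer: 72/(s-3)^5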